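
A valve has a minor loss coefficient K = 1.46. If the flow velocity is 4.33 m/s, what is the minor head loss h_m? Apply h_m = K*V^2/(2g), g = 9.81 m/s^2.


Minor loss formula: h_m = K * V^2/(2g).
V^2 = 4.33^2 = 18.7489.
V^2/(2g) = 18.7489 / 19.62 = 0.9556 m.
h_m = 1.46 * 0.9556 = 1.3952 m.

1.3952


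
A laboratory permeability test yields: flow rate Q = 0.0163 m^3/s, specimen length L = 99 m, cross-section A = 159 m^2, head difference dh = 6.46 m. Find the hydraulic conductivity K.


From K = Q*L / (A*dh):
Numerator: Q*L = 0.0163 * 99 = 1.6137.
Denominator: A*dh = 159 * 6.46 = 1027.14.
K = 1.6137 / 1027.14 = 0.001571 m/s.

0.001571


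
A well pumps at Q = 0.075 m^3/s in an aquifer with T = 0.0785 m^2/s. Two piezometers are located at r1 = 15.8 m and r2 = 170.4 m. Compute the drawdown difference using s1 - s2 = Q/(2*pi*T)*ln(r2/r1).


Thiem equation: s1 - s2 = Q/(2*pi*T) * ln(r2/r1).
ln(r2/r1) = ln(170.4/15.8) = 2.3781.
Q/(2*pi*T) = 0.075 / (2*pi*0.0785) = 0.075 / 0.4932 = 0.1521.
s1 - s2 = 0.1521 * 2.3781 = 0.3616 m.

0.3616


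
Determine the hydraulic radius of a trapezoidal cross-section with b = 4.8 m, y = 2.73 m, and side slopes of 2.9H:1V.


For a trapezoidal section with side slope z:
A = (b + z*y)*y = (4.8 + 2.9*2.73)*2.73 = 34.717 m^2.
P = b + 2*y*sqrt(1 + z^2) = 4.8 + 2*2.73*sqrt(1 + 2.9^2) = 21.549 m.
R = A/P = 34.717 / 21.549 = 1.6111 m.

1.6111


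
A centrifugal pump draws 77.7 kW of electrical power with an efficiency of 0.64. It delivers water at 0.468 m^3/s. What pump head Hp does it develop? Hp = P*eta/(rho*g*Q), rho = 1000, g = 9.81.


Pump head formula: Hp = P * eta / (rho * g * Q).
Numerator: P * eta = 77.7 * 1000 * 0.64 = 49728.0 W.
Denominator: rho * g * Q = 1000 * 9.81 * 0.468 = 4591.08.
Hp = 49728.0 / 4591.08 = 10.83 m.

10.83


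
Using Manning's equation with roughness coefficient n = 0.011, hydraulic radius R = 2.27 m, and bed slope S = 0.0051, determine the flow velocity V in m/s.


Manning's equation gives V = (1/n) * R^(2/3) * S^(1/2).
First, compute R^(2/3) = 2.27^(2/3) = 1.7272.
Next, S^(1/2) = 0.0051^(1/2) = 0.071414.
Then 1/n = 1/0.011 = 90.91.
V = 90.91 * 1.7272 * 0.071414 = 11.2135 m/s.

11.2135


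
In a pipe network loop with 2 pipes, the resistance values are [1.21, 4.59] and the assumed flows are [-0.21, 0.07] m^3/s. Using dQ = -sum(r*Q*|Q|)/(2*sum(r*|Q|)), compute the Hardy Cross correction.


Numerator terms (r*Q*|Q|): 1.21*-0.21*|-0.21| = -0.0534; 4.59*0.07*|0.07| = 0.0225.
Sum of numerator = -0.0309.
Denominator terms (r*|Q|): 1.21*|-0.21| = 0.2541; 4.59*|0.07| = 0.3213.
2 * sum of denominator = 2 * 0.5754 = 1.1508.
dQ = --0.0309 / 1.1508 = 0.0268 m^3/s.

0.0268


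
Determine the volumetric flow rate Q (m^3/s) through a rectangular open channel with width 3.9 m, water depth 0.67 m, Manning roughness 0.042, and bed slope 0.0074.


For a rectangular channel, the cross-sectional area A = b * y = 3.9 * 0.67 = 2.61 m^2.
The wetted perimeter P = b + 2y = 3.9 + 2*0.67 = 5.24 m.
Hydraulic radius R = A/P = 2.61/5.24 = 0.4987 m.
Velocity V = (1/n)*R^(2/3)*S^(1/2) = (1/0.042)*0.4987^(2/3)*0.0074^(1/2) = 1.288 m/s.
Discharge Q = A * V = 2.61 * 1.288 = 3.365 m^3/s.

3.365


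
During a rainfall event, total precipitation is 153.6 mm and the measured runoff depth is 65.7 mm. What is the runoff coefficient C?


The runoff coefficient C = runoff depth / rainfall depth.
C = 65.7 / 153.6
  = 0.4277.

0.4277


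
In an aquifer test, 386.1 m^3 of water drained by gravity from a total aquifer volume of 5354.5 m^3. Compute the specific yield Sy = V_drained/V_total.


Specific yield Sy = Volume drained / Total volume.
Sy = 386.1 / 5354.5
   = 0.0721.

0.0721


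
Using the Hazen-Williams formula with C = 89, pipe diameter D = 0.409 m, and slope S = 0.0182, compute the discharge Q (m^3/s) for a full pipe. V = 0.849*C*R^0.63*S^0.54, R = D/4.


For a full circular pipe, R = D/4 = 0.409/4 = 0.1022 m.
V = 0.849 * 89 * 0.1022^0.63 * 0.0182^0.54
  = 0.849 * 89 * 0.237732 * 0.114931
  = 2.0645 m/s.
Pipe area A = pi*D^2/4 = pi*0.409^2/4 = 0.1314 m^2.
Q = A * V = 0.1314 * 2.0645 = 0.2712 m^3/s.

0.2712


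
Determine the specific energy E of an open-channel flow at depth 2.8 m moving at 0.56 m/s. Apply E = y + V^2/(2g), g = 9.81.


Specific energy E = y + V^2/(2g).
Velocity head = V^2/(2g) = 0.56^2 / (2*9.81) = 0.3136 / 19.62 = 0.016 m.
E = 2.8 + 0.016 = 2.816 m.

2.816


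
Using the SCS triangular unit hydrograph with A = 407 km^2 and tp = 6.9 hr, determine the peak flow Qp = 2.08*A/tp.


SCS formula: Qp = 2.08 * A / tp.
Qp = 2.08 * 407 / 6.9
   = 846.56 / 6.9
   = 122.69 m^3/s per cm.

122.69


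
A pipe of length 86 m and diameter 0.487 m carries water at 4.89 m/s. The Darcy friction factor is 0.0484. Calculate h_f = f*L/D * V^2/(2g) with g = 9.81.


Darcy-Weisbach equation: h_f = f * (L/D) * V^2/(2g).
f * L/D = 0.0484 * 86/0.487 = 8.547.
V^2/(2g) = 4.89^2 / (2*9.81) = 23.9121 / 19.62 = 1.2188 m.
h_f = 8.547 * 1.2188 = 10.417 m.

10.417


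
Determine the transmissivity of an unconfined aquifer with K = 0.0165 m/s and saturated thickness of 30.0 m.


Transmissivity is defined as T = K * h.
T = 0.0165 * 30.0
  = 0.495 m^2/s.

0.495


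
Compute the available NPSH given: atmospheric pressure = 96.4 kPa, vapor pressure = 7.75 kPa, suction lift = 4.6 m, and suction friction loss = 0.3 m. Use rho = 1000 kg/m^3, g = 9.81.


NPSHa = p_atm/(rho*g) - z_s - hf_s - p_vap/(rho*g).
p_atm/(rho*g) = 96.4*1000 / (1000*9.81) = 9.827 m.
p_vap/(rho*g) = 7.75*1000 / (1000*9.81) = 0.79 m.
NPSHa = 9.827 - 4.6 - 0.3 - 0.79
      = 4.14 m.

4.14


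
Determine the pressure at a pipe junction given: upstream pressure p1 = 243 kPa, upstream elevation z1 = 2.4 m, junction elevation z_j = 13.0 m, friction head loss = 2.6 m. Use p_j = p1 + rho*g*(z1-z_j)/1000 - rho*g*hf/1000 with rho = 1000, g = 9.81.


Junction pressure: p_j = p1 + rho*g*(z1 - z_j)/1000 - rho*g*hf/1000.
Elevation term = 1000*9.81*(2.4 - 13.0)/1000 = -103.986 kPa.
Friction term = 1000*9.81*2.6/1000 = 25.506 kPa.
p_j = 243 + -103.986 - 25.506 = 113.51 kPa.

113.51


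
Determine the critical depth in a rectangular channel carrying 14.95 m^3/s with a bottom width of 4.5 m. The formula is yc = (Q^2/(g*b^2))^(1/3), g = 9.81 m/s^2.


Using yc = (Q^2 / (g * b^2))^(1/3):
Q^2 = 14.95^2 = 223.5.
g * b^2 = 9.81 * 4.5^2 = 9.81 * 20.25 = 198.65.
Q^2 / (g*b^2) = 223.5 / 198.65 = 1.1251.
yc = 1.1251^(1/3) = 1.0401 m.

1.0401


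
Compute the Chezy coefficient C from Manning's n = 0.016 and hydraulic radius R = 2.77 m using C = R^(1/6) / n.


The Chezy coefficient relates to Manning's n through C = R^(1/6) / n.
R^(1/6) = 2.77^(1/6) = 1.185077.
C = 1.185077 / 0.016 = 74.07 m^(1/2)/s.

74.07


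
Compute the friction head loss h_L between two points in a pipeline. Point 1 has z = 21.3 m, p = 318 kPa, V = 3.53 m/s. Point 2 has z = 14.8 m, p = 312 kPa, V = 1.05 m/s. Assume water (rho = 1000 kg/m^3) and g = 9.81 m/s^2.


Total head at each section: H = z + p/(rho*g) + V^2/(2g).
H1 = 21.3 + 318*1000/(1000*9.81) + 3.53^2/(2*9.81)
   = 21.3 + 32.416 + 0.6351
   = 54.351 m.
H2 = 14.8 + 312*1000/(1000*9.81) + 1.05^2/(2*9.81)
   = 14.8 + 31.804 + 0.0562
   = 46.66 m.
h_L = H1 - H2 = 54.351 - 46.66 = 7.691 m.

7.691


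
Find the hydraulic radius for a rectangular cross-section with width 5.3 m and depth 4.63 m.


For a rectangular section:
Flow area A = b * y = 5.3 * 4.63 = 24.54 m^2.
Wetted perimeter P = b + 2y = 5.3 + 2*4.63 = 14.56 m.
Hydraulic radius R = A/P = 24.54 / 14.56 = 1.6854 m.

1.6854


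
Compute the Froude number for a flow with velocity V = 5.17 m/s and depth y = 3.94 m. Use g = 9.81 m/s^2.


The Froude number is defined as Fr = V / sqrt(g*y).
g*y = 9.81 * 3.94 = 38.6514.
sqrt(g*y) = sqrt(38.6514) = 6.217.
Fr = 5.17 / 6.217 = 0.8316.

0.8316


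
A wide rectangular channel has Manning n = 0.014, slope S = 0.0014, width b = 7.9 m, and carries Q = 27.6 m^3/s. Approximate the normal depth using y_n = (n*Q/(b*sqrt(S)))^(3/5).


We use the wide-channel approximation y_n = (n*Q/(b*sqrt(S)))^(3/5).
sqrt(S) = sqrt(0.0014) = 0.037417.
Numerator: n*Q = 0.014 * 27.6 = 0.3864.
Denominator: b*sqrt(S) = 7.9 * 0.037417 = 0.295594.
arg = 1.3072.
y_n = 1.3072^(3/5) = 1.1744 m.

1.1744


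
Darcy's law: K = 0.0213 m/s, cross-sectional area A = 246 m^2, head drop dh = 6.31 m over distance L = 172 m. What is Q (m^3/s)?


Darcy's law: Q = K * A * i, where i = dh/L.
Hydraulic gradient i = 6.31 / 172 = 0.036686.
Q = 0.0213 * 246 * 0.036686
  = 0.1922 m^3/s.

0.1922


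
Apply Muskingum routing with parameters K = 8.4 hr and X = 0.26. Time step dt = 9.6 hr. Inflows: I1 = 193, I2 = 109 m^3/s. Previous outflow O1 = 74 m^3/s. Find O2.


Muskingum coefficients:
denom = 2*K*(1-X) + dt = 2*8.4*(1-0.26) + 9.6 = 22.032.
C0 = (dt - 2*K*X)/denom = (9.6 - 2*8.4*0.26)/22.032 = 0.2375.
C1 = (dt + 2*K*X)/denom = (9.6 + 2*8.4*0.26)/22.032 = 0.634.
C2 = (2*K*(1-X) - dt)/denom = 0.1285.
O2 = C0*I2 + C1*I1 + C2*O1
   = 0.2375*109 + 0.634*193 + 0.1285*74
   = 157.76 m^3/s.

157.76


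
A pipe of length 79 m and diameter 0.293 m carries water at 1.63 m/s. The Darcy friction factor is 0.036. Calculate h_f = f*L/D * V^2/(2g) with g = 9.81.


Darcy-Weisbach equation: h_f = f * (L/D) * V^2/(2g).
f * L/D = 0.036 * 79/0.293 = 9.7065.
V^2/(2g) = 1.63^2 / (2*9.81) = 2.6569 / 19.62 = 0.1354 m.
h_f = 9.7065 * 0.1354 = 1.314 m.

1.314


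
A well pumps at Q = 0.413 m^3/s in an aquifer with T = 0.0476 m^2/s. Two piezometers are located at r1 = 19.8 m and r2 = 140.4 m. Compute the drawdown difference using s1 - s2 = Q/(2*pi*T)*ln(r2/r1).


Thiem equation: s1 - s2 = Q/(2*pi*T) * ln(r2/r1).
ln(r2/r1) = ln(140.4/19.8) = 1.9588.
Q/(2*pi*T) = 0.413 / (2*pi*0.0476) = 0.413 / 0.2991 = 1.3809.
s1 - s2 = 1.3809 * 1.9588 = 2.7049 m.

2.7049


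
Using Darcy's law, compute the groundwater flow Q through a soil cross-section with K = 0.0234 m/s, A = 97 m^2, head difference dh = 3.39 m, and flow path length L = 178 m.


Darcy's law: Q = K * A * i, where i = dh/L.
Hydraulic gradient i = 3.39 / 178 = 0.019045.
Q = 0.0234 * 97 * 0.019045
  = 0.0432 m^3/s.

0.0432


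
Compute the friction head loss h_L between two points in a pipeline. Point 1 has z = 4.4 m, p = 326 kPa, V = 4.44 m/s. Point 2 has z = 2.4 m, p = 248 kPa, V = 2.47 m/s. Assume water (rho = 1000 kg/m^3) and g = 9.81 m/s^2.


Total head at each section: H = z + p/(rho*g) + V^2/(2g).
H1 = 4.4 + 326*1000/(1000*9.81) + 4.44^2/(2*9.81)
   = 4.4 + 33.231 + 1.0048
   = 38.636 m.
H2 = 2.4 + 248*1000/(1000*9.81) + 2.47^2/(2*9.81)
   = 2.4 + 25.28 + 0.311
   = 27.991 m.
h_L = H1 - H2 = 38.636 - 27.991 = 10.645 m.

10.645


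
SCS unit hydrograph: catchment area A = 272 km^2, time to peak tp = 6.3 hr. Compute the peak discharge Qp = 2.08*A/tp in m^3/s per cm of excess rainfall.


SCS formula: Qp = 2.08 * A / tp.
Qp = 2.08 * 272 / 6.3
   = 565.76 / 6.3
   = 89.8 m^3/s per cm.

89.8


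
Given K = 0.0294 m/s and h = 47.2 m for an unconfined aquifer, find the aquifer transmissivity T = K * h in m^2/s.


Transmissivity is defined as T = K * h.
T = 0.0294 * 47.2
  = 1.3877 m^2/s.

1.3877


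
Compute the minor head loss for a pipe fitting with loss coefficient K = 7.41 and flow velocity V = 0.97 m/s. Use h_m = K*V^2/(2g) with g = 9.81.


Minor loss formula: h_m = K * V^2/(2g).
V^2 = 0.97^2 = 0.9409.
V^2/(2g) = 0.9409 / 19.62 = 0.048 m.
h_m = 7.41 * 0.048 = 0.3554 m.

0.3554


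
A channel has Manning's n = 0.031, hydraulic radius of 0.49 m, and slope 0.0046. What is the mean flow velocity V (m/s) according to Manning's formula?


Manning's equation gives V = (1/n) * R^(2/3) * S^(1/2).
First, compute R^(2/3) = 0.49^(2/3) = 0.6215.
Next, S^(1/2) = 0.0046^(1/2) = 0.067823.
Then 1/n = 1/0.031 = 32.26.
V = 32.26 * 0.6215 * 0.067823 = 1.3598 m/s.

1.3598


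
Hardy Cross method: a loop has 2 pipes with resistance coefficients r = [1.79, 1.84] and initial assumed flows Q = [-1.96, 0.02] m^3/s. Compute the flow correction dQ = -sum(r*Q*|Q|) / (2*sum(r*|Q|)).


Numerator terms (r*Q*|Q|): 1.79*-1.96*|-1.96| = -6.8765; 1.84*0.02*|0.02| = 0.0007.
Sum of numerator = -6.8757.
Denominator terms (r*|Q|): 1.79*|-1.96| = 3.5084; 1.84*|0.02| = 0.0368.
2 * sum of denominator = 2 * 3.5452 = 7.0904.
dQ = --6.8757 / 7.0904 = 0.9697 m^3/s.

0.9697


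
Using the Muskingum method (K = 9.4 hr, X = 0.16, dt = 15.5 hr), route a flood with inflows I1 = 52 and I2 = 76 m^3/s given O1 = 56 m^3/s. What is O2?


Muskingum coefficients:
denom = 2*K*(1-X) + dt = 2*9.4*(1-0.16) + 15.5 = 31.292.
C0 = (dt - 2*K*X)/denom = (15.5 - 2*9.4*0.16)/31.292 = 0.3992.
C1 = (dt + 2*K*X)/denom = (15.5 + 2*9.4*0.16)/31.292 = 0.5915.
C2 = (2*K*(1-X) - dt)/denom = 0.0093.
O2 = C0*I2 + C1*I1 + C2*O1
   = 0.3992*76 + 0.5915*52 + 0.0093*56
   = 61.62 m^3/s.

61.62


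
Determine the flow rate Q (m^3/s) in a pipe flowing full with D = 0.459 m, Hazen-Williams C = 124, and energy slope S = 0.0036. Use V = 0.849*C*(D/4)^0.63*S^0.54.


For a full circular pipe, R = D/4 = 0.459/4 = 0.1148 m.
V = 0.849 * 124 * 0.1148^0.63 * 0.0036^0.54
  = 0.849 * 124 * 0.255649 * 0.047907
  = 1.2894 m/s.
Pipe area A = pi*D^2/4 = pi*0.459^2/4 = 0.1655 m^2.
Q = A * V = 0.1655 * 1.2894 = 0.2133 m^3/s.

0.2133


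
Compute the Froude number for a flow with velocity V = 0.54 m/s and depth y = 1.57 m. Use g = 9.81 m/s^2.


The Froude number is defined as Fr = V / sqrt(g*y).
g*y = 9.81 * 1.57 = 15.4017.
sqrt(g*y) = sqrt(15.4017) = 3.9245.
Fr = 0.54 / 3.9245 = 0.1376.

0.1376


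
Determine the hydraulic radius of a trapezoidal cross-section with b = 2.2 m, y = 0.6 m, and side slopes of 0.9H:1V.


For a trapezoidal section with side slope z:
A = (b + z*y)*y = (2.2 + 0.9*0.6)*0.6 = 1.644 m^2.
P = b + 2*y*sqrt(1 + z^2) = 2.2 + 2*0.6*sqrt(1 + 0.9^2) = 3.814 m.
R = A/P = 1.644 / 3.814 = 0.431 m.

0.431


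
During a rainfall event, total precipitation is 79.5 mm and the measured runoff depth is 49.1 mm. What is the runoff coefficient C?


The runoff coefficient C = runoff depth / rainfall depth.
C = 49.1 / 79.5
  = 0.6176.

0.6176


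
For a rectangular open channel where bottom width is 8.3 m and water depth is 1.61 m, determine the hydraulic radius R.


For a rectangular section:
Flow area A = b * y = 8.3 * 1.61 = 13.36 m^2.
Wetted perimeter P = b + 2y = 8.3 + 2*1.61 = 11.52 m.
Hydraulic radius R = A/P = 13.36 / 11.52 = 1.16 m.

1.16


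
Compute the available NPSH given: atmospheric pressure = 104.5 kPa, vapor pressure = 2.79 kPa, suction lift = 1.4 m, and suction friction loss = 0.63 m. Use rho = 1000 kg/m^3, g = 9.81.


NPSHa = p_atm/(rho*g) - z_s - hf_s - p_vap/(rho*g).
p_atm/(rho*g) = 104.5*1000 / (1000*9.81) = 10.652 m.
p_vap/(rho*g) = 2.79*1000 / (1000*9.81) = 0.284 m.
NPSHa = 10.652 - 1.4 - 0.63 - 0.284
      = 8.34 m.

8.34


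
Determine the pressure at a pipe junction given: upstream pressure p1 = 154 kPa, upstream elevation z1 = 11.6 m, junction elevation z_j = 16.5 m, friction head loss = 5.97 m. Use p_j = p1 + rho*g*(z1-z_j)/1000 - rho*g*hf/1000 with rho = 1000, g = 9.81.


Junction pressure: p_j = p1 + rho*g*(z1 - z_j)/1000 - rho*g*hf/1000.
Elevation term = 1000*9.81*(11.6 - 16.5)/1000 = -48.069 kPa.
Friction term = 1000*9.81*5.97/1000 = 58.566 kPa.
p_j = 154 + -48.069 - 58.566 = 47.37 kPa.

47.37


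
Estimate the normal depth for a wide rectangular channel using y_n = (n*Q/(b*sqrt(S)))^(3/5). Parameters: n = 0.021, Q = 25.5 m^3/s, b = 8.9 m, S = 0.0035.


We use the wide-channel approximation y_n = (n*Q/(b*sqrt(S)))^(3/5).
sqrt(S) = sqrt(0.0035) = 0.059161.
Numerator: n*Q = 0.021 * 25.5 = 0.5355.
Denominator: b*sqrt(S) = 8.9 * 0.059161 = 0.526533.
arg = 1.017.
y_n = 1.017^(3/5) = 1.0102 m.

1.0102


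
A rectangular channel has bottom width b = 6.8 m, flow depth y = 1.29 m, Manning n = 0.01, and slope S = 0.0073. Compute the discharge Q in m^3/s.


For a rectangular channel, the cross-sectional area A = b * y = 6.8 * 1.29 = 8.77 m^2.
The wetted perimeter P = b + 2y = 6.8 + 2*1.29 = 9.38 m.
Hydraulic radius R = A/P = 8.77/9.38 = 0.9352 m.
Velocity V = (1/n)*R^(2/3)*S^(1/2) = (1/0.01)*0.9352^(2/3)*0.0073^(1/2) = 8.1707 m/s.
Discharge Q = A * V = 8.77 * 8.1707 = 71.673 m^3/s.

71.673


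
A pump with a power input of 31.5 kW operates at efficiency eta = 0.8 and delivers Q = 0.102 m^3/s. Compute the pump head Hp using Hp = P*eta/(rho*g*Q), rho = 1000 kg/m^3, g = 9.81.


Pump head formula: Hp = P * eta / (rho * g * Q).
Numerator: P * eta = 31.5 * 1000 * 0.8 = 25200.0 W.
Denominator: rho * g * Q = 1000 * 9.81 * 0.102 = 1000.62.
Hp = 25200.0 / 1000.62 = 25.18 m.

25.18


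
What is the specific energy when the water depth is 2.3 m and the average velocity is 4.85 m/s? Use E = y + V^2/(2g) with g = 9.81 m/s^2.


Specific energy E = y + V^2/(2g).
Velocity head = V^2/(2g) = 4.85^2 / (2*9.81) = 23.5225 / 19.62 = 1.1989 m.
E = 2.3 + 1.1989 = 3.4989 m.

3.4989


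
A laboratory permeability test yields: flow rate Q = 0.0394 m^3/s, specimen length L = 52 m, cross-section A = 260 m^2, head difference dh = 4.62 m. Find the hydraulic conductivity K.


From K = Q*L / (A*dh):
Numerator: Q*L = 0.0394 * 52 = 2.0488.
Denominator: A*dh = 260 * 4.62 = 1201.2.
K = 2.0488 / 1201.2 = 0.001706 m/s.

0.001706


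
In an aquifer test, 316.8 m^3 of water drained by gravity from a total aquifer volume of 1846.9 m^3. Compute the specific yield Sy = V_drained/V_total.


Specific yield Sy = Volume drained / Total volume.
Sy = 316.8 / 1846.9
   = 0.1715.

0.1715


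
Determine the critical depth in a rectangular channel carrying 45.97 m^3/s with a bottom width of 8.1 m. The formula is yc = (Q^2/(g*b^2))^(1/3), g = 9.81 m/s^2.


Using yc = (Q^2 / (g * b^2))^(1/3):
Q^2 = 45.97^2 = 2113.24.
g * b^2 = 9.81 * 8.1^2 = 9.81 * 65.61 = 643.63.
Q^2 / (g*b^2) = 2113.24 / 643.63 = 3.2833.
yc = 3.2833^(1/3) = 1.4863 m.

1.4863


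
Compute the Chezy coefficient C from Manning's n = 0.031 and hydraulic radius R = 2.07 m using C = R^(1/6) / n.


The Chezy coefficient relates to Manning's n through C = R^(1/6) / n.
R^(1/6) = 2.07^(1/6) = 1.128916.
C = 1.128916 / 0.031 = 36.42 m^(1/2)/s.

36.42


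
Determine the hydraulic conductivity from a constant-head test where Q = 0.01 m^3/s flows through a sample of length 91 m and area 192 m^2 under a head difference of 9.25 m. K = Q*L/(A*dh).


From K = Q*L / (A*dh):
Numerator: Q*L = 0.01 * 91 = 0.91.
Denominator: A*dh = 192 * 9.25 = 1776.0.
K = 0.91 / 1776.0 = 0.000512 m/s.

0.000512


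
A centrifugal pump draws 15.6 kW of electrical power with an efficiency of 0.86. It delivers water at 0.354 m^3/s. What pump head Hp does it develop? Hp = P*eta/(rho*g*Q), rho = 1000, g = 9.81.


Pump head formula: Hp = P * eta / (rho * g * Q).
Numerator: P * eta = 15.6 * 1000 * 0.86 = 13416.0 W.
Denominator: rho * g * Q = 1000 * 9.81 * 0.354 = 3472.74.
Hp = 13416.0 / 3472.74 = 3.86 m.

3.86


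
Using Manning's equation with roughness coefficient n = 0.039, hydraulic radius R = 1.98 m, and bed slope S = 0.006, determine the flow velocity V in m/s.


Manning's equation gives V = (1/n) * R^(2/3) * S^(1/2).
First, compute R^(2/3) = 1.98^(2/3) = 1.5768.
Next, S^(1/2) = 0.006^(1/2) = 0.07746.
Then 1/n = 1/0.039 = 25.64.
V = 25.64 * 1.5768 * 0.07746 = 3.1318 m/s.

3.1318


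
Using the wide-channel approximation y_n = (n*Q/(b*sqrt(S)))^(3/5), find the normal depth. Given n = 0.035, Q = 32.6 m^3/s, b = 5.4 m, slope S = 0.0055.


We use the wide-channel approximation y_n = (n*Q/(b*sqrt(S)))^(3/5).
sqrt(S) = sqrt(0.0055) = 0.074162.
Numerator: n*Q = 0.035 * 32.6 = 1.141.
Denominator: b*sqrt(S) = 5.4 * 0.074162 = 0.400475.
arg = 2.8491.
y_n = 2.8491^(3/5) = 1.8742 m.

1.8742


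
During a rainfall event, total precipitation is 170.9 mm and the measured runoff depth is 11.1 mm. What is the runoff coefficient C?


The runoff coefficient C = runoff depth / rainfall depth.
C = 11.1 / 170.9
  = 0.065.

0.065


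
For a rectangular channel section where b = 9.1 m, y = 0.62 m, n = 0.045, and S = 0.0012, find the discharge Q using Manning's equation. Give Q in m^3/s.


For a rectangular channel, the cross-sectional area A = b * y = 9.1 * 0.62 = 5.64 m^2.
The wetted perimeter P = b + 2y = 9.1 + 2*0.62 = 10.34 m.
Hydraulic radius R = A/P = 5.64/10.34 = 0.5456 m.
Velocity V = (1/n)*R^(2/3)*S^(1/2) = (1/0.045)*0.5456^(2/3)*0.0012^(1/2) = 0.514 m/s.
Discharge Q = A * V = 5.64 * 0.514 = 2.9 m^3/s.

2.9


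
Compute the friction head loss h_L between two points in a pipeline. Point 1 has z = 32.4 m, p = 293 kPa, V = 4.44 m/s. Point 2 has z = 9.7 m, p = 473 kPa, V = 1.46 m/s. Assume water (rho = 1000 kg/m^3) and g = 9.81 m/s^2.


Total head at each section: H = z + p/(rho*g) + V^2/(2g).
H1 = 32.4 + 293*1000/(1000*9.81) + 4.44^2/(2*9.81)
   = 32.4 + 29.867 + 1.0048
   = 63.272 m.
H2 = 9.7 + 473*1000/(1000*9.81) + 1.46^2/(2*9.81)
   = 9.7 + 48.216 + 0.1086
   = 58.025 m.
h_L = H1 - H2 = 63.272 - 58.025 = 5.248 m.

5.248


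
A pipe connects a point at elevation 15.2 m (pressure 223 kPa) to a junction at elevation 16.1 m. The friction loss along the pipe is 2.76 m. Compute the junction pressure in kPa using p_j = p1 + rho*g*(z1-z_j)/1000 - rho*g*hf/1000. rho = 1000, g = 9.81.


Junction pressure: p_j = p1 + rho*g*(z1 - z_j)/1000 - rho*g*hf/1000.
Elevation term = 1000*9.81*(15.2 - 16.1)/1000 = -8.829 kPa.
Friction term = 1000*9.81*2.76/1000 = 27.076 kPa.
p_j = 223 + -8.829 - 27.076 = 187.1 kPa.

187.1


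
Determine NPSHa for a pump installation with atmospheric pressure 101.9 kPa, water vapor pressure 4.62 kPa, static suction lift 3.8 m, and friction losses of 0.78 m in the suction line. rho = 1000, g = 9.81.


NPSHa = p_atm/(rho*g) - z_s - hf_s - p_vap/(rho*g).
p_atm/(rho*g) = 101.9*1000 / (1000*9.81) = 10.387 m.
p_vap/(rho*g) = 4.62*1000 / (1000*9.81) = 0.471 m.
NPSHa = 10.387 - 3.8 - 0.78 - 0.471
      = 5.34 m.

5.34


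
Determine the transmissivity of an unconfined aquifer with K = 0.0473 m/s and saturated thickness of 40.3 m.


Transmissivity is defined as T = K * h.
T = 0.0473 * 40.3
  = 1.9062 m^2/s.

1.9062


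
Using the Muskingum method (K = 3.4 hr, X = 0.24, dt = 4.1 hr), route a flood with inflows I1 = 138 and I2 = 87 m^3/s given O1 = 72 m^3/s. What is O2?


Muskingum coefficients:
denom = 2*K*(1-X) + dt = 2*3.4*(1-0.24) + 4.1 = 9.268.
C0 = (dt - 2*K*X)/denom = (4.1 - 2*3.4*0.24)/9.268 = 0.2663.
C1 = (dt + 2*K*X)/denom = (4.1 + 2*3.4*0.24)/9.268 = 0.6185.
C2 = (2*K*(1-X) - dt)/denom = 0.1152.
O2 = C0*I2 + C1*I1 + C2*O1
   = 0.2663*87 + 0.6185*138 + 0.1152*72
   = 116.81 m^3/s.

116.81


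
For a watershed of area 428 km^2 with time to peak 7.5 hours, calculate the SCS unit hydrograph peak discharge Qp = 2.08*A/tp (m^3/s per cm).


SCS formula: Qp = 2.08 * A / tp.
Qp = 2.08 * 428 / 7.5
   = 890.24 / 7.5
   = 118.7 m^3/s per cm.

118.7


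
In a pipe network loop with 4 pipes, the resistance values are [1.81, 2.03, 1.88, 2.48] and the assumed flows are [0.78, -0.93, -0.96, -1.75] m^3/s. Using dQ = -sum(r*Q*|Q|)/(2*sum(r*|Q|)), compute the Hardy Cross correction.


Numerator terms (r*Q*|Q|): 1.81*0.78*|0.78| = 1.1012; 2.03*-0.93*|-0.93| = -1.7557; 1.88*-0.96*|-0.96| = -1.7326; 2.48*-1.75*|-1.75| = -7.595.
Sum of numerator = -9.9822.
Denominator terms (r*|Q|): 1.81*|0.78| = 1.4118; 2.03*|-0.93| = 1.8879; 1.88*|-0.96| = 1.8048; 2.48*|-1.75| = 4.34.
2 * sum of denominator = 2 * 9.4445 = 18.889.
dQ = --9.9822 / 18.889 = 0.5285 m^3/s.

0.5285


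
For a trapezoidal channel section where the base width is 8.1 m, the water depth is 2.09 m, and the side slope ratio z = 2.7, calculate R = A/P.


For a trapezoidal section with side slope z:
A = (b + z*y)*y = (8.1 + 2.7*2.09)*2.09 = 28.723 m^2.
P = b + 2*y*sqrt(1 + z^2) = 8.1 + 2*2.09*sqrt(1 + 2.7^2) = 20.135 m.
R = A/P = 28.723 / 20.135 = 1.4265 m.

1.4265


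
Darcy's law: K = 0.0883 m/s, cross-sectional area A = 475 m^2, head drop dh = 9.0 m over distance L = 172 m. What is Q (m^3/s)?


Darcy's law: Q = K * A * i, where i = dh/L.
Hydraulic gradient i = 9.0 / 172 = 0.052326.
Q = 0.0883 * 475 * 0.052326
  = 2.1947 m^3/s.

2.1947


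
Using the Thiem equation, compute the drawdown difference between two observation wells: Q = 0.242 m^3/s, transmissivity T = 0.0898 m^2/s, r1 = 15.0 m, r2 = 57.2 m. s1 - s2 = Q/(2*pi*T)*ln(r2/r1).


Thiem equation: s1 - s2 = Q/(2*pi*T) * ln(r2/r1).
ln(r2/r1) = ln(57.2/15.0) = 1.3385.
Q/(2*pi*T) = 0.242 / (2*pi*0.0898) = 0.242 / 0.5642 = 0.4289.
s1 - s2 = 0.4289 * 1.3385 = 0.5741 m.

0.5741


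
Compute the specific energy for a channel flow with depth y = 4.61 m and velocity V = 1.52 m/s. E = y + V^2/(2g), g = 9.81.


Specific energy E = y + V^2/(2g).
Velocity head = V^2/(2g) = 1.52^2 / (2*9.81) = 2.3104 / 19.62 = 0.1178 m.
E = 4.61 + 0.1178 = 4.7278 m.

4.7278


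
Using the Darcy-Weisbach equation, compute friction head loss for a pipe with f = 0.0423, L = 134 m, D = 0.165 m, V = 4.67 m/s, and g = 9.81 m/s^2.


Darcy-Weisbach equation: h_f = f * (L/D) * V^2/(2g).
f * L/D = 0.0423 * 134/0.165 = 34.3527.
V^2/(2g) = 4.67^2 / (2*9.81) = 21.8089 / 19.62 = 1.1116 m.
h_f = 34.3527 * 1.1116 = 38.185 m.

38.185


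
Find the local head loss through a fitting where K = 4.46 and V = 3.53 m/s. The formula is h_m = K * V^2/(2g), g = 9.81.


Minor loss formula: h_m = K * V^2/(2g).
V^2 = 3.53^2 = 12.4609.
V^2/(2g) = 12.4609 / 19.62 = 0.6351 m.
h_m = 4.46 * 0.6351 = 2.8326 m.

2.8326


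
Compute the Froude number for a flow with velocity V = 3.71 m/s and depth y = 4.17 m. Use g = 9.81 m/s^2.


The Froude number is defined as Fr = V / sqrt(g*y).
g*y = 9.81 * 4.17 = 40.9077.
sqrt(g*y) = sqrt(40.9077) = 6.3959.
Fr = 3.71 / 6.3959 = 0.5801.

0.5801


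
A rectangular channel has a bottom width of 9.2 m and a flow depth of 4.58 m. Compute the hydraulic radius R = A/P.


For a rectangular section:
Flow area A = b * y = 9.2 * 4.58 = 42.14 m^2.
Wetted perimeter P = b + 2y = 9.2 + 2*4.58 = 18.36 m.
Hydraulic radius R = A/P = 42.14 / 18.36 = 2.295 m.

2.295


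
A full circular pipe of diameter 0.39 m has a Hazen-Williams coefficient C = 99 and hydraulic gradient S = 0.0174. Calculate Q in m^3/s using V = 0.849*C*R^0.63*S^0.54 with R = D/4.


For a full circular pipe, R = D/4 = 0.39/4 = 0.0975 m.
V = 0.849 * 99 * 0.0975^0.63 * 0.0174^0.54
  = 0.849 * 99 * 0.230713 * 0.112175
  = 2.1753 m/s.
Pipe area A = pi*D^2/4 = pi*0.39^2/4 = 0.1195 m^2.
Q = A * V = 0.1195 * 2.1753 = 0.2599 m^3/s.

0.2599


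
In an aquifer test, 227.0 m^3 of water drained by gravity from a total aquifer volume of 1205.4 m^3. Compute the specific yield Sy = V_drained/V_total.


Specific yield Sy = Volume drained / Total volume.
Sy = 227.0 / 1205.4
   = 0.1883.

0.1883


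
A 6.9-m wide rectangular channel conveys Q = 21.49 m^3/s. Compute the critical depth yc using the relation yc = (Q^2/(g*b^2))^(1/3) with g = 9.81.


Using yc = (Q^2 / (g * b^2))^(1/3):
Q^2 = 21.49^2 = 461.82.
g * b^2 = 9.81 * 6.9^2 = 9.81 * 47.61 = 467.05.
Q^2 / (g*b^2) = 461.82 / 467.05 = 0.9888.
yc = 0.9888^(1/3) = 0.9963 m.

0.9963


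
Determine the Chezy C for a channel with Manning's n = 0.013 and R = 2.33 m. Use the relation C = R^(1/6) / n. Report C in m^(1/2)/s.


The Chezy coefficient relates to Manning's n through C = R^(1/6) / n.
R^(1/6) = 2.33^(1/6) = 1.151399.
C = 1.151399 / 0.013 = 88.57 m^(1/2)/s.

88.57


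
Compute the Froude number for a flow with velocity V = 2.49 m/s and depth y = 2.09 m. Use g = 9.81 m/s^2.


The Froude number is defined as Fr = V / sqrt(g*y).
g*y = 9.81 * 2.09 = 20.5029.
sqrt(g*y) = sqrt(20.5029) = 4.528.
Fr = 2.49 / 4.528 = 0.5499.

0.5499


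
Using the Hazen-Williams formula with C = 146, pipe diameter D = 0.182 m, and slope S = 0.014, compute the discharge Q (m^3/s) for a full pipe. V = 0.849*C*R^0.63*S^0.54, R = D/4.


For a full circular pipe, R = D/4 = 0.182/4 = 0.0455 m.
V = 0.849 * 146 * 0.0455^0.63 * 0.014^0.54
  = 0.849 * 146 * 0.14274 * 0.099749
  = 1.7649 m/s.
Pipe area A = pi*D^2/4 = pi*0.182^2/4 = 0.026 m^2.
Q = A * V = 0.026 * 1.7649 = 0.0459 m^3/s.

0.0459


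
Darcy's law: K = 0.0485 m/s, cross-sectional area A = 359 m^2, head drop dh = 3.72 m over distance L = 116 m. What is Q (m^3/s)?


Darcy's law: Q = K * A * i, where i = dh/L.
Hydraulic gradient i = 3.72 / 116 = 0.032069.
Q = 0.0485 * 359 * 0.032069
  = 0.5584 m^3/s.

0.5584


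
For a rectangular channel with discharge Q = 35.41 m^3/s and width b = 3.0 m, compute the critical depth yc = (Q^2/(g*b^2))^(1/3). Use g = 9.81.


Using yc = (Q^2 / (g * b^2))^(1/3):
Q^2 = 35.41^2 = 1253.87.
g * b^2 = 9.81 * 3.0^2 = 9.81 * 9.0 = 88.29.
Q^2 / (g*b^2) = 1253.87 / 88.29 = 14.2017.
yc = 14.2017^(1/3) = 2.4217 m.

2.4217


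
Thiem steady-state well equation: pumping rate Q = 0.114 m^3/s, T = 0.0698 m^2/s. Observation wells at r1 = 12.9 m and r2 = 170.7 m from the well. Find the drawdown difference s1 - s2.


Thiem equation: s1 - s2 = Q/(2*pi*T) * ln(r2/r1).
ln(r2/r1) = ln(170.7/12.9) = 2.5827.
Q/(2*pi*T) = 0.114 / (2*pi*0.0698) = 0.114 / 0.4386 = 0.2599.
s1 - s2 = 0.2599 * 2.5827 = 0.6713 m.

0.6713


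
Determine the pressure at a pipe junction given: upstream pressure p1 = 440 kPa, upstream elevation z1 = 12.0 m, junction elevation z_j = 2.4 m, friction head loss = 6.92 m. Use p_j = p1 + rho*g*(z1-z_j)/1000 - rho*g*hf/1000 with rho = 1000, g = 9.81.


Junction pressure: p_j = p1 + rho*g*(z1 - z_j)/1000 - rho*g*hf/1000.
Elevation term = 1000*9.81*(12.0 - 2.4)/1000 = 94.176 kPa.
Friction term = 1000*9.81*6.92/1000 = 67.885 kPa.
p_j = 440 + 94.176 - 67.885 = 466.29 kPa.

466.29


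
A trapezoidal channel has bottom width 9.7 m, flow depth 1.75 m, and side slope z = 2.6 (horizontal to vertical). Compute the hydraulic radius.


For a trapezoidal section with side slope z:
A = (b + z*y)*y = (9.7 + 2.6*1.75)*1.75 = 24.938 m^2.
P = b + 2*y*sqrt(1 + z^2) = 9.7 + 2*1.75*sqrt(1 + 2.6^2) = 19.45 m.
R = A/P = 24.938 / 19.45 = 1.2821 m.

1.2821


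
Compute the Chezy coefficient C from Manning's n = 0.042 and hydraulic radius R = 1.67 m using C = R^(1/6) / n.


The Chezy coefficient relates to Manning's n through C = R^(1/6) / n.
R^(1/6) = 1.67^(1/6) = 1.08923.
C = 1.08923 / 0.042 = 25.93 m^(1/2)/s.

25.93


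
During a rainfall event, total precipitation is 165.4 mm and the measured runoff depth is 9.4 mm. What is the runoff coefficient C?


The runoff coefficient C = runoff depth / rainfall depth.
C = 9.4 / 165.4
  = 0.0568.

0.0568


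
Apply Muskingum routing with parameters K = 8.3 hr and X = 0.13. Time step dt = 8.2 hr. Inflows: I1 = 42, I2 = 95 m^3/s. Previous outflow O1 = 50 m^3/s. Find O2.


Muskingum coefficients:
denom = 2*K*(1-X) + dt = 2*8.3*(1-0.13) + 8.2 = 22.642.
C0 = (dt - 2*K*X)/denom = (8.2 - 2*8.3*0.13)/22.642 = 0.2668.
C1 = (dt + 2*K*X)/denom = (8.2 + 2*8.3*0.13)/22.642 = 0.4575.
C2 = (2*K*(1-X) - dt)/denom = 0.2757.
O2 = C0*I2 + C1*I1 + C2*O1
   = 0.2668*95 + 0.4575*42 + 0.2757*50
   = 58.35 m^3/s.

58.35


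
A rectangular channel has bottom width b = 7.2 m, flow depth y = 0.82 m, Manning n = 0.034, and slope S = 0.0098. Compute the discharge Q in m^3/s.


For a rectangular channel, the cross-sectional area A = b * y = 7.2 * 0.82 = 5.9 m^2.
The wetted perimeter P = b + 2y = 7.2 + 2*0.82 = 8.84 m.
Hydraulic radius R = A/P = 5.9/8.84 = 0.6679 m.
Velocity V = (1/n)*R^(2/3)*S^(1/2) = (1/0.034)*0.6679^(2/3)*0.0098^(1/2) = 2.2247 m/s.
Discharge Q = A * V = 5.9 * 2.2247 = 13.134 m^3/s.

13.134


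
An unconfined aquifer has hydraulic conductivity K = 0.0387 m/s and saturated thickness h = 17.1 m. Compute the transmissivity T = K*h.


Transmissivity is defined as T = K * h.
T = 0.0387 * 17.1
  = 0.6618 m^2/s.

0.6618


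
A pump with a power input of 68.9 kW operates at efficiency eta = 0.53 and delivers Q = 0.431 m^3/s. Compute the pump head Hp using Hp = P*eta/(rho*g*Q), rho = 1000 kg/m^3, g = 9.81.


Pump head formula: Hp = P * eta / (rho * g * Q).
Numerator: P * eta = 68.9 * 1000 * 0.53 = 36517.0 W.
Denominator: rho * g * Q = 1000 * 9.81 * 0.431 = 4228.11.
Hp = 36517.0 / 4228.11 = 8.64 m.

8.64


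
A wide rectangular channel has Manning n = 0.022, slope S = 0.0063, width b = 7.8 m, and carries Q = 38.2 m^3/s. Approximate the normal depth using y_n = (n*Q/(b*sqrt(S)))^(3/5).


We use the wide-channel approximation y_n = (n*Q/(b*sqrt(S)))^(3/5).
sqrt(S) = sqrt(0.0063) = 0.079373.
Numerator: n*Q = 0.022 * 38.2 = 0.8404.
Denominator: b*sqrt(S) = 7.8 * 0.079373 = 0.619109.
arg = 1.3574.
y_n = 1.3574^(3/5) = 1.2012 m.

1.2012


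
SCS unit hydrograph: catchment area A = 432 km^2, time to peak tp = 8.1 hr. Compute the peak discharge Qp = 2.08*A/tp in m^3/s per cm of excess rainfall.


SCS formula: Qp = 2.08 * A / tp.
Qp = 2.08 * 432 / 8.1
   = 898.56 / 8.1
   = 110.93 m^3/s per cm.

110.93


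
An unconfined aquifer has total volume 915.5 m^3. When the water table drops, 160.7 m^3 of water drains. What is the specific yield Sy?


Specific yield Sy = Volume drained / Total volume.
Sy = 160.7 / 915.5
   = 0.1755.

0.1755


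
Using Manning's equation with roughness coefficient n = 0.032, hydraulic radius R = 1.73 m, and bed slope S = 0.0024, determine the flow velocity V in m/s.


Manning's equation gives V = (1/n) * R^(2/3) * S^(1/2).
First, compute R^(2/3) = 1.73^(2/3) = 1.4411.
Next, S^(1/2) = 0.0024^(1/2) = 0.04899.
Then 1/n = 1/0.032 = 31.25.
V = 31.25 * 1.4411 * 0.04899 = 2.2062 m/s.

2.2062


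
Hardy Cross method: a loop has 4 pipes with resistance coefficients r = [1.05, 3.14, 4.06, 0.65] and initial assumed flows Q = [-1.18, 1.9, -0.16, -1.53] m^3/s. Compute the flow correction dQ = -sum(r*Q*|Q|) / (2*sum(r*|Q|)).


Numerator terms (r*Q*|Q|): 1.05*-1.18*|-1.18| = -1.462; 3.14*1.9*|1.9| = 11.3354; 4.06*-0.16*|-0.16| = -0.1039; 0.65*-1.53*|-1.53| = -1.5216.
Sum of numerator = 8.2479.
Denominator terms (r*|Q|): 1.05*|-1.18| = 1.239; 3.14*|1.9| = 5.966; 4.06*|-0.16| = 0.6496; 0.65*|-1.53| = 0.9945.
2 * sum of denominator = 2 * 8.8491 = 17.6982.
dQ = -8.2479 / 17.6982 = -0.466 m^3/s.

-0.466


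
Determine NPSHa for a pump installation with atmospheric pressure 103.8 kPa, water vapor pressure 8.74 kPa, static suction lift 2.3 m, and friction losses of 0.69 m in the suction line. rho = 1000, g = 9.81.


NPSHa = p_atm/(rho*g) - z_s - hf_s - p_vap/(rho*g).
p_atm/(rho*g) = 103.8*1000 / (1000*9.81) = 10.581 m.
p_vap/(rho*g) = 8.74*1000 / (1000*9.81) = 0.891 m.
NPSHa = 10.581 - 2.3 - 0.69 - 0.891
      = 6.7 m.

6.7


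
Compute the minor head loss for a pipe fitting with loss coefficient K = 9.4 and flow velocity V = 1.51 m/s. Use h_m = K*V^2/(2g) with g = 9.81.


Minor loss formula: h_m = K * V^2/(2g).
V^2 = 1.51^2 = 2.2801.
V^2/(2g) = 2.2801 / 19.62 = 0.1162 m.
h_m = 9.4 * 0.1162 = 1.0924 m.

1.0924


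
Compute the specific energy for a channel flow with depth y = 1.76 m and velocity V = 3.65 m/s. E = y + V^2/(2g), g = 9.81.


Specific energy E = y + V^2/(2g).
Velocity head = V^2/(2g) = 3.65^2 / (2*9.81) = 13.3225 / 19.62 = 0.679 m.
E = 1.76 + 0.679 = 2.439 m.

2.439


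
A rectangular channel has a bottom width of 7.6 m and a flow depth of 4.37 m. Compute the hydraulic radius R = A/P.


For a rectangular section:
Flow area A = b * y = 7.6 * 4.37 = 33.21 m^2.
Wetted perimeter P = b + 2y = 7.6 + 2*4.37 = 16.34 m.
Hydraulic radius R = A/P = 33.21 / 16.34 = 2.0326 m.

2.0326


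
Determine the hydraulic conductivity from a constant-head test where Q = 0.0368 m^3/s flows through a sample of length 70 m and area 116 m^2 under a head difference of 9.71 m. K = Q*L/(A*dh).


From K = Q*L / (A*dh):
Numerator: Q*L = 0.0368 * 70 = 2.576.
Denominator: A*dh = 116 * 9.71 = 1126.36.
K = 2.576 / 1126.36 = 0.002287 m/s.

0.002287


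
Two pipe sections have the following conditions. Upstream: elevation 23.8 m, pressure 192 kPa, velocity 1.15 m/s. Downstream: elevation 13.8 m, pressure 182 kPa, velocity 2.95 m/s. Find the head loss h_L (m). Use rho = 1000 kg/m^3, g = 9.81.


Total head at each section: H = z + p/(rho*g) + V^2/(2g).
H1 = 23.8 + 192*1000/(1000*9.81) + 1.15^2/(2*9.81)
   = 23.8 + 19.572 + 0.0674
   = 43.439 m.
H2 = 13.8 + 182*1000/(1000*9.81) + 2.95^2/(2*9.81)
   = 13.8 + 18.552 + 0.4436
   = 32.796 m.
h_L = H1 - H2 = 43.439 - 32.796 = 10.643 m.

10.643


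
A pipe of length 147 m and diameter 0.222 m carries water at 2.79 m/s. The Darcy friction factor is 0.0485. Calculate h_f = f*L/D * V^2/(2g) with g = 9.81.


Darcy-Weisbach equation: h_f = f * (L/D) * V^2/(2g).
f * L/D = 0.0485 * 147/0.222 = 32.1149.
V^2/(2g) = 2.79^2 / (2*9.81) = 7.7841 / 19.62 = 0.3967 m.
h_f = 32.1149 * 0.3967 = 12.741 m.

12.741


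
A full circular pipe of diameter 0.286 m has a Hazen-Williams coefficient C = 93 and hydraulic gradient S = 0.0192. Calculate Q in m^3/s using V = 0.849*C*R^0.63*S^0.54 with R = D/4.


For a full circular pipe, R = D/4 = 0.286/4 = 0.0715 m.
V = 0.849 * 93 * 0.0715^0.63 * 0.0192^0.54
  = 0.849 * 93 * 0.189764 * 0.118299
  = 1.7725 m/s.
Pipe area A = pi*D^2/4 = pi*0.286^2/4 = 0.0642 m^2.
Q = A * V = 0.0642 * 1.7725 = 0.1139 m^3/s.

0.1139


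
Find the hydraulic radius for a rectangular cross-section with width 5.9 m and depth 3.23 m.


For a rectangular section:
Flow area A = b * y = 5.9 * 3.23 = 19.06 m^2.
Wetted perimeter P = b + 2y = 5.9 + 2*3.23 = 12.36 m.
Hydraulic radius R = A/P = 19.06 / 12.36 = 1.5418 m.

1.5418


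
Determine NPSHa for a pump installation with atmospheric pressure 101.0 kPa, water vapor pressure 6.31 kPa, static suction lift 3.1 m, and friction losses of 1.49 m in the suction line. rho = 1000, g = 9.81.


NPSHa = p_atm/(rho*g) - z_s - hf_s - p_vap/(rho*g).
p_atm/(rho*g) = 101.0*1000 / (1000*9.81) = 10.296 m.
p_vap/(rho*g) = 6.31*1000 / (1000*9.81) = 0.643 m.
NPSHa = 10.296 - 3.1 - 1.49 - 0.643
      = 5.06 m.

5.06


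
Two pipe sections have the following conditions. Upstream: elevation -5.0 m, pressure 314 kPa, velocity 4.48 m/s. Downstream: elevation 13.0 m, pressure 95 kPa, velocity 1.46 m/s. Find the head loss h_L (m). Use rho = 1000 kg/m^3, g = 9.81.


Total head at each section: H = z + p/(rho*g) + V^2/(2g).
H1 = -5.0 + 314*1000/(1000*9.81) + 4.48^2/(2*9.81)
   = -5.0 + 32.008 + 1.023
   = 28.031 m.
H2 = 13.0 + 95*1000/(1000*9.81) + 1.46^2/(2*9.81)
   = 13.0 + 9.684 + 0.1086
   = 22.793 m.
h_L = H1 - H2 = 28.031 - 22.793 = 5.238 m.

5.238


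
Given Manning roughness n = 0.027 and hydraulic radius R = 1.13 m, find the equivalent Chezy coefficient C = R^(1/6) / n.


The Chezy coefficient relates to Manning's n through C = R^(1/6) / n.
R^(1/6) = 1.13^(1/6) = 1.020578.
C = 1.020578 / 0.027 = 37.8 m^(1/2)/s.

37.8


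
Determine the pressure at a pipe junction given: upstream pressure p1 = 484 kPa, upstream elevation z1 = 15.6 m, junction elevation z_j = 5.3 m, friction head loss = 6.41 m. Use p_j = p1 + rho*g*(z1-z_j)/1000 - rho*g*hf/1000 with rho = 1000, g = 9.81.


Junction pressure: p_j = p1 + rho*g*(z1 - z_j)/1000 - rho*g*hf/1000.
Elevation term = 1000*9.81*(15.6 - 5.3)/1000 = 101.043 kPa.
Friction term = 1000*9.81*6.41/1000 = 62.882 kPa.
p_j = 484 + 101.043 - 62.882 = 522.16 kPa.

522.16


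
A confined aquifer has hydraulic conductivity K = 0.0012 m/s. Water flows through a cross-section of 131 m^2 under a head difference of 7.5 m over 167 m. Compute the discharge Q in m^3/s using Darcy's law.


Darcy's law: Q = K * A * i, where i = dh/L.
Hydraulic gradient i = 7.5 / 167 = 0.04491.
Q = 0.0012 * 131 * 0.04491
  = 0.0071 m^3/s.

0.0071


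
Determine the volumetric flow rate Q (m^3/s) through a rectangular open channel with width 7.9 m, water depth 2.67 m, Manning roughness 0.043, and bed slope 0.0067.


For a rectangular channel, the cross-sectional area A = b * y = 7.9 * 2.67 = 21.09 m^2.
The wetted perimeter P = b + 2y = 7.9 + 2*2.67 = 13.24 m.
Hydraulic radius R = A/P = 21.09/13.24 = 1.5931 m.
Velocity V = (1/n)*R^(2/3)*S^(1/2) = (1/0.043)*1.5931^(2/3)*0.0067^(1/2) = 2.5966 m/s.
Discharge Q = A * V = 21.09 * 2.5966 = 54.77 m^3/s.

54.77


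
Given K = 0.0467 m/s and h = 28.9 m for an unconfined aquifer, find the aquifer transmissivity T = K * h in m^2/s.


Transmissivity is defined as T = K * h.
T = 0.0467 * 28.9
  = 1.3496 m^2/s.

1.3496
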